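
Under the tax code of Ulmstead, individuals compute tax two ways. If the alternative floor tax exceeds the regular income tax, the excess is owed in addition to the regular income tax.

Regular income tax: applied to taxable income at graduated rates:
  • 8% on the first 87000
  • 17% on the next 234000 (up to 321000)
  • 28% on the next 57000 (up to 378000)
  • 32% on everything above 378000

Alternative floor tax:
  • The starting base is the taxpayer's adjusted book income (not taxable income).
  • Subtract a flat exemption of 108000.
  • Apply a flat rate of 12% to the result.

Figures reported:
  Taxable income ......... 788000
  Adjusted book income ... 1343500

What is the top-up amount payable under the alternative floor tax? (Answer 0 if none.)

0

Alternative floor tax:
  Base (adjusted book income): 1343500
  Less exemption 108000 → base 1235500
  1235500 × 12% = 148260

Regular income tax:
  87000 × 8% = 6960
  234000 × 17% = 39780
  57000 × 28% = 15960
  410000 × 32% = 131200
  → 193900

148260 ≤ 193900, so no add-on is due.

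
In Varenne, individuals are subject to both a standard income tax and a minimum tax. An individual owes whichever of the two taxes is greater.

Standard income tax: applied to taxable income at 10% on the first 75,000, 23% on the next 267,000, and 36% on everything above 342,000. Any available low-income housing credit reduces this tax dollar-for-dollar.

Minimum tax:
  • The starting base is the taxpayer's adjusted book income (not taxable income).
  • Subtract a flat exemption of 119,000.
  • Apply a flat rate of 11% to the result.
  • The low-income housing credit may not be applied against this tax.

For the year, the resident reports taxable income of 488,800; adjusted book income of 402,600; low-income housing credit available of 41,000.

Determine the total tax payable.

80,758

Standard income tax:
  75,000 × 10% = 7,500
  267,000 × 23% = 61,410
  146,800 × 36% = 52,848
  → 121,758
  Less low-income housing credit 41,000 → 80,758

Minimum tax:
  Base (adjusted book income): 402,600
  Less exemption 119,000 → base 283,600
  283,600 × 11% = 31,196

80,758 > 31,196, so the standard income tax governs.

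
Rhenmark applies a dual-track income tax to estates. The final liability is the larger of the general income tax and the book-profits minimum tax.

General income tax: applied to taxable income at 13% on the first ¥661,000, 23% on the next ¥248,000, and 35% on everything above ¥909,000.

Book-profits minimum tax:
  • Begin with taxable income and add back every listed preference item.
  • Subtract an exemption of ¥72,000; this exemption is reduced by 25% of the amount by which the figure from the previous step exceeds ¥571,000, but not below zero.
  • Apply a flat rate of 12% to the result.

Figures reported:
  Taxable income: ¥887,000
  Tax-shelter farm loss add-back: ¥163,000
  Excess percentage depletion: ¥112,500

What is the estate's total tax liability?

General income tax:
  ¥661,000 × 13% = ¥85,930
  ¥226,000 × 23% = ¥51,980
  → ¥137,910

Book-profits minimum tax:
  Adjusted income: ¥887,000 + ¥163,000 + ¥112,500 = ¥1,162,500
  Exemption: 25% × (¥1,162,500 − ¥571,000) = ¥147,875 ≥ ¥72,000, so the exemption is fully phased out
  Base: ¥1,162,500 − ¥0 = ¥1,162,500
  ¥1,162,500 × 12% = ¥139,500

¥139,500 > ¥137,910, so the book-profits minimum tax is the binding amount.

¥139,500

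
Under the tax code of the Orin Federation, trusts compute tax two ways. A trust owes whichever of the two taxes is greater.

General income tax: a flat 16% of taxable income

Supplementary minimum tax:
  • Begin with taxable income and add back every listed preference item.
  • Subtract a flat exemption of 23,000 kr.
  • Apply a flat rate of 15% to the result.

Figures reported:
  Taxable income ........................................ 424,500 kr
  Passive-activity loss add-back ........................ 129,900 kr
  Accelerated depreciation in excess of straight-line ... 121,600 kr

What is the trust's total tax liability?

97,950 kr

General income tax:
  424,500 kr × 16% = 67,920 kr

Supplementary minimum tax:
  Adjusted income: 424,500 kr + 129,900 kr + 121,600 kr = 676,000 kr
  Less exemption 23,000 kr → base 653,000 kr
  653,000 kr × 15% = 97,950 kr

97,950 kr > 67,920 kr, so the supplementary minimum tax is the binding amount.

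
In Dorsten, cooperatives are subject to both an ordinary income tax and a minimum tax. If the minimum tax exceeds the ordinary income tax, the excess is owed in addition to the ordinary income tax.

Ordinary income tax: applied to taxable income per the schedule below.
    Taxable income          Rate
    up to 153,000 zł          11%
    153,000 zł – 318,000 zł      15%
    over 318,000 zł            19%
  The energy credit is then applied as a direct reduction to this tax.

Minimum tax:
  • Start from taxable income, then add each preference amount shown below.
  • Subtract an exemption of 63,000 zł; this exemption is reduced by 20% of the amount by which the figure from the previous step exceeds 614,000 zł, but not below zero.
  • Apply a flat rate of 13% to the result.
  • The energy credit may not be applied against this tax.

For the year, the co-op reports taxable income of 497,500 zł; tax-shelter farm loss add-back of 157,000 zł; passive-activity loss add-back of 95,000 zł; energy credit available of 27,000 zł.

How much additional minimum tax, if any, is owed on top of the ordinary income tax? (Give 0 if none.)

44,083 zł

Ordinary income tax:
  153,000 zł × 11% = 16,830 zł
  165,000 zł × 15% = 24,750 zł
  179,500 zł × 19% = 34,105 zł
  → 75,685 zł
  Less energy credit 27,000 zł → 48,685 zł

Minimum tax:
  Adjusted income: 497,500 zł + 157,000 zł + 95,000 zł = 749,500 zł
  Exemption: 63,000 zł − 20% × (749,500 zł − 614,000 zł) = 63,000 zł − 27,100 zł = 35,900 zł
  Base: 749,500 zł − 35,900 zł = 713,600 zł
  713,600 zł × 13% = 92,768 zł

Excess of minimum tax over ordinary income tax: 92,768 zł − 48,685 zł = 44,083 zł.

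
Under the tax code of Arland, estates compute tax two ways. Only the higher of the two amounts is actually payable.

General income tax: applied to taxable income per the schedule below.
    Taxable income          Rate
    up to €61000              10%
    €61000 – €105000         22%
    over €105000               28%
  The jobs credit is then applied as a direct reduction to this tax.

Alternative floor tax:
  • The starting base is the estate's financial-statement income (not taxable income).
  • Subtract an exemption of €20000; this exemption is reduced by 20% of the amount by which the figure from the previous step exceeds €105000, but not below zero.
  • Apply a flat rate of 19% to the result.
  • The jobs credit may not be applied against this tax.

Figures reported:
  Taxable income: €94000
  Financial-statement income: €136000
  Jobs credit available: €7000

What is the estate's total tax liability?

€23218

Alternative floor tax:
  Base (financial-statement income): €136000
  Exemption: €20000 − 20% × (€136000 − €105000) = €20000 − €6200 = €13800
  Base: €136000 − €13800 = €122200
  €122200 × 19% = €23218

General income tax:
  €61000 × 10% = €6100
  €33000 × 22% = €7260
  → €13360
  Less jobs credit €7000 → €6360

€23218 > €6360, so the alternative floor tax is the binding amount.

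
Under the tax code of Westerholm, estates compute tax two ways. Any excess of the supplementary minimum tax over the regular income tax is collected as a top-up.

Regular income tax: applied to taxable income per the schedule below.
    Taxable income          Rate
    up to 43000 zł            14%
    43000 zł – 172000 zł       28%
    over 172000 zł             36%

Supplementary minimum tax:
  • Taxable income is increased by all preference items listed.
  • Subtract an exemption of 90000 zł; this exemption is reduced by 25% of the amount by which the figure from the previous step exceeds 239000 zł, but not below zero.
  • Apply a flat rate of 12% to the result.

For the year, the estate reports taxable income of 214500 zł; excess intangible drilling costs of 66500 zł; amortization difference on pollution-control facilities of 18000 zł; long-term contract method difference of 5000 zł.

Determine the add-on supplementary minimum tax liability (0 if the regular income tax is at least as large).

0 zł

Supplementary minimum tax:
  Adjusted income: 214500 zł + 66500 zł + 18000 zł + 5000 zł = 304000 zł
  Exemption: 90000 zł − 25% × (304000 zł − 239000 zł) = 90000 zł − 16250 zł = 73750 zł
  Base: 304000 zł − 73750 zł = 230250 zł
  230250 zł × 12% = 27630 zł

Regular income tax:
  43000 zł × 14% = 6020 zł
  129000 zł × 28% = 36120 zł
  42500 zł × 36% = 15300 zł
  → 57440 zł

27630 zł ≤ 57440 zł, so no add-on is due.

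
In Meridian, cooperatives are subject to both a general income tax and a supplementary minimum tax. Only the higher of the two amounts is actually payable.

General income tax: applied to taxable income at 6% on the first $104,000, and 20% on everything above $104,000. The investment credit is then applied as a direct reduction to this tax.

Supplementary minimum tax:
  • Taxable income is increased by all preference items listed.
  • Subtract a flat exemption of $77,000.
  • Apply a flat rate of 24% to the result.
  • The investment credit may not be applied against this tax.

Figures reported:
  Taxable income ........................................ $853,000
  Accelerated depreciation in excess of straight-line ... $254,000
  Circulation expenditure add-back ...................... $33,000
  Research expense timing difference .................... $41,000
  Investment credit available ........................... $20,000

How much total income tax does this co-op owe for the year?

Supplementary minimum tax:
  Adjusted income: $853,000 + $254,000 + $33,000 + $41,000 = $1,181,000
  Less exemption $77,000 → base $1,104,000
  $1,104,000 × 24% = $264,960

General income tax:
  $104,000 × 6% = $6,240
  $749,000 × 20% = $149,800
  → $156,040
  Less investment credit $20,000 → $136,040

$264,960 > $136,040, so the supplementary minimum tax is the binding amount.

$264,960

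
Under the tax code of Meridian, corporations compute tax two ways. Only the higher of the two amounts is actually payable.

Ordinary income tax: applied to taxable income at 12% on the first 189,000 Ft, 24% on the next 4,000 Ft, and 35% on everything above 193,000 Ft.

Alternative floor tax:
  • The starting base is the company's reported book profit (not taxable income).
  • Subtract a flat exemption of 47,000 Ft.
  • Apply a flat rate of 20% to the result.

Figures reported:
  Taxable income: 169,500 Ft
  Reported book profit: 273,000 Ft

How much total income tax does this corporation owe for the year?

Alternative floor tax:
  Base (reported book profit): 273,000 Ft
  Less exemption 47,000 Ft → base 226,000 Ft
  226,000 Ft × 20% = 45,200 Ft

Ordinary income tax:
  169,500 Ft × 12% = 20,340 Ft

45,200 Ft > 20,340 Ft, so the alternative floor tax is the binding amount.

45,200 Ft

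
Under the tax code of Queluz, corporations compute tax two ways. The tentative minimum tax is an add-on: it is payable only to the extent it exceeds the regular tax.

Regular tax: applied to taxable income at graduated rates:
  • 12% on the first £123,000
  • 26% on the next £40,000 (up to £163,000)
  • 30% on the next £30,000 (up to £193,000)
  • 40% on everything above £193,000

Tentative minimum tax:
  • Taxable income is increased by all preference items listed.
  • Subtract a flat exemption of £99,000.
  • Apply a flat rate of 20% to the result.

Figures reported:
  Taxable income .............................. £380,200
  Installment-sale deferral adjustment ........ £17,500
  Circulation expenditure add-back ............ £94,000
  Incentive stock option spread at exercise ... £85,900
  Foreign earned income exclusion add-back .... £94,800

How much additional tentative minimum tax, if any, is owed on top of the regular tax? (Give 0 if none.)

£5,640

Regular tax:
  £123,000 × 12% = £14,760
  £40,000 × 26% = £10,400
  £30,000 × 30% = £9,000
  £187,200 × 40% = £74,880
  → £109,040

Tentative minimum tax:
  Adjusted income: £380,200 + £17,500 + £94,000 + £85,900 + £94,800 = £672,400
  Less exemption £99,000 → base £573,400
  £573,400 × 20% = £114,680

Excess of tentative minimum tax over regular tax: £114,680 − £109,040 = £5,640.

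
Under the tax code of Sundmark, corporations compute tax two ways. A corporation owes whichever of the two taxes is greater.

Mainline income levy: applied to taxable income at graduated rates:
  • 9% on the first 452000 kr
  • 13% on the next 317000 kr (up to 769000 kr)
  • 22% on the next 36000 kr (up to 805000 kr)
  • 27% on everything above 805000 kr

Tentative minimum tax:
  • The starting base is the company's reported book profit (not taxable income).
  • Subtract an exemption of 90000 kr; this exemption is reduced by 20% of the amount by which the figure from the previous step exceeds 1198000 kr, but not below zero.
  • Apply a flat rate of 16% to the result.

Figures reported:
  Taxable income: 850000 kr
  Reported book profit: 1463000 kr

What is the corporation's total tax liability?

228160 kr

Mainline income levy:
  452000 kr × 9% = 40680 kr
  317000 kr × 13% = 41210 kr
  36000 kr × 22% = 7920 kr
  45000 kr × 27% = 12150 kr
  → 101960 kr

Tentative minimum tax:
  Base (reported book profit): 1463000 kr
  Exemption: 90000 kr − 20% × (1463000 kr − 1198000 kr) = 90000 kr − 53000 kr = 37000 kr
  Base: 1463000 kr − 37000 kr = 1426000 kr
  1426000 kr × 16% = 228160 kr

228160 kr > 101960 kr, so the tentative minimum tax is the binding amount.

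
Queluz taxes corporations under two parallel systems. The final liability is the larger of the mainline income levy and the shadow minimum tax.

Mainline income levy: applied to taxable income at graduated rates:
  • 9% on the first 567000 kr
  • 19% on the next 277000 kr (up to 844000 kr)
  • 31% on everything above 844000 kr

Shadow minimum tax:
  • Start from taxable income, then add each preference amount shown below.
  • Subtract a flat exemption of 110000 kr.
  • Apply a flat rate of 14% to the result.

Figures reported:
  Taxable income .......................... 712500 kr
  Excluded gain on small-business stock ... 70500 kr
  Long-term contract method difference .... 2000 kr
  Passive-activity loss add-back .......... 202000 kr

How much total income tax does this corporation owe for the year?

122780 kr

Mainline income levy:
  567000 kr × 9% = 51030 kr
  145500 kr × 19% = 27645 kr
  → 78675 kr

Shadow minimum tax:
  Adjusted income: 712500 kr + 70500 kr + 2000 kr + 202000 kr = 987000 kr
  Less exemption 110000 kr → base 877000 kr
  877000 kr × 14% = 122780 kr

122780 kr > 78675 kr, so the shadow minimum tax is the binding amount.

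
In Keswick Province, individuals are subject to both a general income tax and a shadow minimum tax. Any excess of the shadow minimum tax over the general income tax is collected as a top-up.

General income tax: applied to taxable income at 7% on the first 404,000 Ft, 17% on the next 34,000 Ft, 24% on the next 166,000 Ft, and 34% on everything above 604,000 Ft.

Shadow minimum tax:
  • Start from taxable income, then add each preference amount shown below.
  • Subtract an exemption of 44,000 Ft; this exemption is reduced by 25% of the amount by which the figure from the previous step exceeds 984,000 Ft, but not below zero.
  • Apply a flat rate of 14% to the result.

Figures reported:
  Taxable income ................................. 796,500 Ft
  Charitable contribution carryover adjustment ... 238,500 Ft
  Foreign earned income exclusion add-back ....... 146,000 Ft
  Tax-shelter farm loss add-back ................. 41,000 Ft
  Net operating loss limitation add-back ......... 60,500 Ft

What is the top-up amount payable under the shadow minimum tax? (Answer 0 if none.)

General income tax:
  404,000 Ft × 7% = 28,280 Ft
  34,000 Ft × 17% = 5,780 Ft
  166,000 Ft × 24% = 39,840 Ft
  192,500 Ft × 34% = 65,450 Ft
  → 139,350 Ft

Shadow minimum tax:
  Adjusted income: 796,500 Ft + 238,500 Ft + 146,000 Ft + 41,000 Ft + 60,500 Ft = 1,282,500 Ft
  Exemption: 25% × (1,282,500 Ft − 984,000 Ft) = 74,625 Ft ≥ 44,000 Ft, so the exemption is fully phased out
  Base: 1,282,500 Ft − 0 Ft = 1,282,500 Ft
  1,282,500 Ft × 14% = 179,550 Ft

Excess of shadow minimum tax over general income tax: 179,550 Ft − 139,350 Ft = 40,200 Ft.

40,200 Ft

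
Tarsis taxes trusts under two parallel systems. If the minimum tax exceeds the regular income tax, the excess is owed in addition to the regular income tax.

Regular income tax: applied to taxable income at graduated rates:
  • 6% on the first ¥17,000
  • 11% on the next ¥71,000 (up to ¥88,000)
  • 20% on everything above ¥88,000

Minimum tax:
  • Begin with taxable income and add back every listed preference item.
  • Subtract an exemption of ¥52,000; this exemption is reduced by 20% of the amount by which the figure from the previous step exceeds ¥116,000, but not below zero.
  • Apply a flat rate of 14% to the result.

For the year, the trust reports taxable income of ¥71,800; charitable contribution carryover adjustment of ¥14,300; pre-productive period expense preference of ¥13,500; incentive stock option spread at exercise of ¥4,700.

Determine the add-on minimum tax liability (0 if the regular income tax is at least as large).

¥274

Minimum tax:
  Adjusted income: ¥71,800 + ¥14,300 + ¥13,500 + ¥4,700 = ¥104,300
  Exemption: ¥104,300 ≤ ¥116,000, so full ¥52,000 applies
  Base: ¥104,300 − ¥52,000 = ¥52,300
  ¥52,300 × 14% = ¥7,322

Regular income tax:
  ¥17,000 × 6% = ¥1,020
  ¥54,800 × 11% = ¥6,028
  → ¥7,048

Excess of minimum tax over regular income tax: ¥7,322 − ¥7,048 = ¥274.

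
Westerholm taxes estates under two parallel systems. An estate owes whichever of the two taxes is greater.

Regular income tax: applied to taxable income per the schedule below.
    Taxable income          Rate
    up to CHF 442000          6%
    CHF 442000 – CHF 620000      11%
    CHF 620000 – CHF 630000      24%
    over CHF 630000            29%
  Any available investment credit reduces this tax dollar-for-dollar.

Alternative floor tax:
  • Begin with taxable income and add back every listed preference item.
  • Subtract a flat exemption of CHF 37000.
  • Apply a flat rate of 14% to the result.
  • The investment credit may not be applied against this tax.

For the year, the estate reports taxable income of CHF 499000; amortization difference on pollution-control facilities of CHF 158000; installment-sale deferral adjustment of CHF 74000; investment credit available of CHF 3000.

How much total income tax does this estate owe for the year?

Alternative floor tax:
  Adjusted income: CHF 499000 + CHF 158000 + CHF 74000 = CHF 731000
  Less exemption CHF 37000 → base CHF 694000
  CHF 694000 × 14% = CHF 97160

Regular income tax:
  CHF 442000 × 6% = CHF 26520
  CHF 57000 × 11% = CHF 6270
  → CHF 32790
  Less investment credit CHF 3000 → CHF 29790

CHF 97160 > CHF 29790, so the alternative floor tax is the binding amount.

CHF 97160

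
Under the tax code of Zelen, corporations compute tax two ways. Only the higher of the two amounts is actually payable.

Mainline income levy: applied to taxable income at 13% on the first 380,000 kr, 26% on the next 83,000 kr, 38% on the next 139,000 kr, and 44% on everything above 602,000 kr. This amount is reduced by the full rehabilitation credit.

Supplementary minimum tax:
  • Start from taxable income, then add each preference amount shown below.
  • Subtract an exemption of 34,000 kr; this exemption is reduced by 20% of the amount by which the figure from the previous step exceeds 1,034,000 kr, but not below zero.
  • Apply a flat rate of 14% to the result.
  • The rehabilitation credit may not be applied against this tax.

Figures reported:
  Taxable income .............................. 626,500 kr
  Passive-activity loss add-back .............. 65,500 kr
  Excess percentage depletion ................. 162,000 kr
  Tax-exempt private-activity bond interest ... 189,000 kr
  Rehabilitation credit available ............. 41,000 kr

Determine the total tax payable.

Mainline income levy:
  380,000 kr × 13% = 49,400 kr
  83,000 kr × 26% = 21,580 kr
  139,000 kr × 38% = 52,820 kr
  24,500 kr × 44% = 10,780 kr
  → 134,580 kr
  Less rehabilitation credit 41,000 kr → 93,580 kr

Supplementary minimum tax:
  Adjusted income: 626,500 kr + 65,500 kr + 162,000 kr + 189,000 kr = 1,043,000 kr
  Exemption: 34,000 kr − 20% × (1,043,000 kr − 1,034,000 kr) = 34,000 kr − 1,800 kr = 32,200 kr
  Base: 1,043,000 kr − 32,200 kr = 1,010,800 kr
  1,010,800 kr × 14% = 141,512 kr

141,512 kr > 93,580 kr, so the supplementary minimum tax is the binding amount.

141,512 kr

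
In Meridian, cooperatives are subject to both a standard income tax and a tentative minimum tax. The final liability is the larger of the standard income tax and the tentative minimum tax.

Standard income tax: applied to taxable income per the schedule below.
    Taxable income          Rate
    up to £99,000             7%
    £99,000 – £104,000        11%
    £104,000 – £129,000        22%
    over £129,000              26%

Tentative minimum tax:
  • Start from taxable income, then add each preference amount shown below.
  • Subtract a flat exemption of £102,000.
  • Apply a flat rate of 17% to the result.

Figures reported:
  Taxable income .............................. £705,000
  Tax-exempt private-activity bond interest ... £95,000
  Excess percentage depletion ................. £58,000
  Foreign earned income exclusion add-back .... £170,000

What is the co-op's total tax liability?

£162,740

Tentative minimum tax:
  Adjusted income: £705,000 + £95,000 + £58,000 + £170,000 = £1,028,000
  Less exemption £102,000 → base £926,000
  £926,000 × 17% = £157,420

Standard income tax:
  £99,000 × 7% = £6,930
  £5,000 × 11% = £550
  £25,000 × 22% = £5,500
  £576,000 × 26% = £149,760
  → £162,740

£162,740 > £157,420, so the standard income tax governs.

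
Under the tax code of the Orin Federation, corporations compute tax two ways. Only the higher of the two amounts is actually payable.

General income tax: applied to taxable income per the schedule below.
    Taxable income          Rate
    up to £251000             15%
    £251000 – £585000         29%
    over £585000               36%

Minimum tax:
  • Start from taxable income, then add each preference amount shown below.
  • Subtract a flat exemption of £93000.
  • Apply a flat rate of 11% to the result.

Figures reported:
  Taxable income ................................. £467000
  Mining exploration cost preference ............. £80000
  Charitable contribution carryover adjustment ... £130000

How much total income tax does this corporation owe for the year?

£100290

General income tax:
  £251000 × 15% = £37650
  £216000 × 29% = £62640
  → £100290

Minimum tax:
  Adjusted income: £467000 + £80000 + £130000 = £677000
  Less exemption £93000 → base £584000
  £584000 × 11% = £64240

£100290 > £64240, so the general income tax governs.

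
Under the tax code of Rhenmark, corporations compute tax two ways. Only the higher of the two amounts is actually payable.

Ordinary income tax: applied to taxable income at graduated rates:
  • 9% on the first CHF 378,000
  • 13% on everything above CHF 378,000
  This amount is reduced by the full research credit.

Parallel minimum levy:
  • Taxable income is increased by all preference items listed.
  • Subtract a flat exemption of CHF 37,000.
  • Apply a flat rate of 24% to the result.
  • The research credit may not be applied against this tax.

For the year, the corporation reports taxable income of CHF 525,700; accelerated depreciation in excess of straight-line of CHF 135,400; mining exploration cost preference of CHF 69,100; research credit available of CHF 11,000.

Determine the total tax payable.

CHF 166,368

Ordinary income tax:
  CHF 378,000 × 9% = CHF 34,020
  CHF 147,700 × 13% = CHF 19,201
  → CHF 53,221
  Less research credit CHF 11,000 → CHF 42,221

Parallel minimum levy:
  Adjusted income: CHF 525,700 + CHF 135,400 + CHF 69,100 = CHF 730,200
  Less exemption CHF 37,000 → base CHF 693,200
  CHF 693,200 × 24% = CHF 166,368

CHF 166,368 > CHF 42,221, so the parallel minimum levy is the binding amount.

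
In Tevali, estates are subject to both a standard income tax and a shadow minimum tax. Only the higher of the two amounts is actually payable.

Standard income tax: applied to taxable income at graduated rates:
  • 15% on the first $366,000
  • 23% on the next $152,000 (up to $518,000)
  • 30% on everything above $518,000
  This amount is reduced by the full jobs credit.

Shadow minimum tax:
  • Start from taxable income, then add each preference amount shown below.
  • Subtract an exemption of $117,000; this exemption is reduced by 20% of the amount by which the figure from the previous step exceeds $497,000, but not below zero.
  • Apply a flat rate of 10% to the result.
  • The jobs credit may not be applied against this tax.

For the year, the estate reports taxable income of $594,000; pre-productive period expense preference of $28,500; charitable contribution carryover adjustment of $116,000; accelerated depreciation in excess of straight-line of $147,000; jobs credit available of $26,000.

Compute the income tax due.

Shadow minimum tax:
  Adjusted income: $594,000 + $28,500 + $116,000 + $147,000 = $885,500
  Exemption: $117,000 − 20% × ($885,500 − $497,000) = $117,000 − $77,700 = $39,300
  Base: $885,500 − $39,300 = $846,200
  $846,200 × 10% = $84,620

Standard income tax:
  $366,000 × 15% = $54,900
  $152,000 × 23% = $34,960
  $76,000 × 30% = $22,800
  → $112,660
  Less jobs credit $26,000 → $86,660

$86,660 > $84,620, so the standard income tax governs.

$86,660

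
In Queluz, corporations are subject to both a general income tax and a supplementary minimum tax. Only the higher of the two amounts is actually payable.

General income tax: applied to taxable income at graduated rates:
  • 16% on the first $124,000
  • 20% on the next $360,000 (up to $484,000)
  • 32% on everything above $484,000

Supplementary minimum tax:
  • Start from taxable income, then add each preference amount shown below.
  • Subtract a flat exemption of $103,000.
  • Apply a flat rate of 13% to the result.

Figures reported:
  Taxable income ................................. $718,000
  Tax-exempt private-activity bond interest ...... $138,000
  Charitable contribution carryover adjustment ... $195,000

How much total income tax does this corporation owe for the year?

$166,720

General income tax:
  $124,000 × 16% = $19,840
  $360,000 × 20% = $72,000
  $234,000 × 32% = $74,880
  → $166,720

Supplementary minimum tax:
  Adjusted income: $718,000 + $138,000 + $195,000 = $1,051,000
  Less exemption $103,000 → base $948,000
  $948,000 × 13% = $123,240

$166,720 > $123,240, so the general income tax governs.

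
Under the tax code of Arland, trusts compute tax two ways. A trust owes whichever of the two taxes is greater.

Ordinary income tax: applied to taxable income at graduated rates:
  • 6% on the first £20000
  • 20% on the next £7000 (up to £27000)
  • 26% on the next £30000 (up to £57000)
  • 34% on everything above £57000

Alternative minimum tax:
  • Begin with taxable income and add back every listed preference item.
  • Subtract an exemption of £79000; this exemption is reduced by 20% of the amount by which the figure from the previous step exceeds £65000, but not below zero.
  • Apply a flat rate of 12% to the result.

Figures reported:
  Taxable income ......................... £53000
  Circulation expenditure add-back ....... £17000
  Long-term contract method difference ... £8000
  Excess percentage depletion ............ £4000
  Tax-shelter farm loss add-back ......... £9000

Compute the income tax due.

Ordinary income tax:
  £20000 × 6% = £1200
  £7000 × 20% = £1400
  £26000 × 26% = £6760
  → £9360

Alternative minimum tax:
  Adjusted income: £53000 + £17000 + £8000 + £4000 + £9000 = £91000
  Exemption: £79000 − 20% × (£91000 − £65000) = £79000 − £5200 = £73800
  Base: £91000 − £73800 = £17200
  £17200 × 12% = £2064

£9360 > £2064, so the ordinary income tax governs.

£9360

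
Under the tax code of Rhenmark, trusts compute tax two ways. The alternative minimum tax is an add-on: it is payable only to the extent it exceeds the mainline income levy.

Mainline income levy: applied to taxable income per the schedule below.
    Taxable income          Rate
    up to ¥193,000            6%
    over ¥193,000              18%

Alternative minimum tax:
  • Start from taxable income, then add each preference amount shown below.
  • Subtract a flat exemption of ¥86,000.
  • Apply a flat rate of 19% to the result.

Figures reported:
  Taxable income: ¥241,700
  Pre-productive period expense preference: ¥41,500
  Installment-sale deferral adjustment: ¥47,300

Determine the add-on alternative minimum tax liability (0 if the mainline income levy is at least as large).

Alternative minimum tax:
  Adjusted income: ¥241,700 + ¥41,500 + ¥47,300 = ¥330,500
  Less exemption ¥86,000 → base ¥244,500
  ¥244,500 × 19% = ¥46,455

Mainline income levy:
  ¥193,000 × 6% = ¥11,580
  ¥48,700 × 18% = ¥8,766
  → ¥20,346

Excess of alternative minimum tax over mainline income levy: ¥46,455 − ¥20,346 = ¥26,109.

¥26,109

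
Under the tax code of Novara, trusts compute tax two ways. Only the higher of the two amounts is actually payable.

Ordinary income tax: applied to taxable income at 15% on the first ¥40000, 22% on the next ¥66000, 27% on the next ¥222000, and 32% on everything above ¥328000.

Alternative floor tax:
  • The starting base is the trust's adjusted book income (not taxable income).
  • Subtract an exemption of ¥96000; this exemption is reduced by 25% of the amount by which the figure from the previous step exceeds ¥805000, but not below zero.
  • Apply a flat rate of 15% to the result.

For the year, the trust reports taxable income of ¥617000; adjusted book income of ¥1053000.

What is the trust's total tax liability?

Ordinary income tax:
  ¥40000 × 15% = ¥6000
  ¥66000 × 22% = ¥14520
  ¥222000 × 27% = ¥59940
  ¥289000 × 32% = ¥92480
  → ¥172940

Alternative floor tax:
  Base (adjusted book income): ¥1053000
  Exemption: ¥96000 − 25% × (¥1053000 − ¥805000) = ¥96000 − ¥62000 = ¥34000
  Base: ¥1053000 − ¥34000 = ¥1019000
  ¥1019000 × 15% = ¥152850

¥172940 > ¥152850, so the ordinary income tax governs.

¥172940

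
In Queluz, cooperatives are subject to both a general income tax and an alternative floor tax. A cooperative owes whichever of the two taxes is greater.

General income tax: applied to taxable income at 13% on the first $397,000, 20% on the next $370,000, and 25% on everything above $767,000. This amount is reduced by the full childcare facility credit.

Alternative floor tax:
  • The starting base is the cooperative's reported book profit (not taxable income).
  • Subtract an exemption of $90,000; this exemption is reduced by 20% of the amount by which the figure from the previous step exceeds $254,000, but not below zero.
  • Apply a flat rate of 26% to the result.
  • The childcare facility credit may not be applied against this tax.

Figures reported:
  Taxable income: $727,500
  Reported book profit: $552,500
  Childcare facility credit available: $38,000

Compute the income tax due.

$135,772

Alternative floor tax:
  Base (reported book profit): $552,500
  Exemption: $90,000 − 20% × ($552,500 − $254,000) = $90,000 − $59,700 = $30,300
  Base: $552,500 − $30,300 = $522,200
  $522,200 × 26% = $135,772

General income tax:
  $397,000 × 13% = $51,610
  $330,500 × 20% = $66,100
  → $117,710
  Less childcare facility credit $38,000 → $79,710

$135,772 > $79,710, so the alternative floor tax is the binding amount.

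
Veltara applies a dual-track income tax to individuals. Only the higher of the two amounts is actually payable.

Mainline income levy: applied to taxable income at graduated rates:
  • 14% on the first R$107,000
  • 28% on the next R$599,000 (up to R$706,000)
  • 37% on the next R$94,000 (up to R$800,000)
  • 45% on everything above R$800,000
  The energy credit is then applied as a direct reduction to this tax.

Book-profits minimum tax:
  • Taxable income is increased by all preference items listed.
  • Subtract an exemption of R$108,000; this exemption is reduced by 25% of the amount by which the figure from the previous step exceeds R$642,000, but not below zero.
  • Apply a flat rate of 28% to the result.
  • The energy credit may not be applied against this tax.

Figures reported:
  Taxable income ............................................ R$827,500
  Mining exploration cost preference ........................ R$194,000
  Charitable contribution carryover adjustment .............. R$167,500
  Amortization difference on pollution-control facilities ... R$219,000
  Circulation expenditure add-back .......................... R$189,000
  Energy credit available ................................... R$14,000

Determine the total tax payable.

R$447,160

Book-profits minimum tax:
  Adjusted income: R$827,500 + R$194,000 + R$167,500 + R$219,000 + R$189,000 = R$1,597,000
  Exemption: 25% × (R$1,597,000 − R$642,000) = R$238,750 ≥ R$108,000, so the exemption is fully phased out
  Base: R$1,597,000 − R$0 = R$1,597,000
  R$1,597,000 × 28% = R$447,160

Mainline income levy:
  R$107,000 × 14% = R$14,980
  R$599,000 × 28% = R$167,720
  R$94,000 × 37% = R$34,780
  R$27,500 × 45% = R$12,375
  → R$229,855
  Less energy credit R$14,000 → R$215,855

R$447,160 > R$215,855, so the book-profits minimum tax is the binding amount.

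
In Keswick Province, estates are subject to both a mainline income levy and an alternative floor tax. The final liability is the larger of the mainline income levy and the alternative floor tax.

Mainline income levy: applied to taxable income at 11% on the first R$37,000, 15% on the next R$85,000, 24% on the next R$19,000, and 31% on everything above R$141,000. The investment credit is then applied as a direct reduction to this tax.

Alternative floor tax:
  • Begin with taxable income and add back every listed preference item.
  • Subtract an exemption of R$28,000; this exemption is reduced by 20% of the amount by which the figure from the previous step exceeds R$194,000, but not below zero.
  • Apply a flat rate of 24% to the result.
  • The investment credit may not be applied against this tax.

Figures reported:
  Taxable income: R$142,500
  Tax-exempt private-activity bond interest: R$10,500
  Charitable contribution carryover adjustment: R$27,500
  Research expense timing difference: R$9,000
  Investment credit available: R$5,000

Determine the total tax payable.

Alternative floor tax:
  Adjusted income: R$142,500 + R$10,500 + R$27,500 + R$9,000 = R$189,500
  Exemption: R$189,500 ≤ R$194,000, so full R$28,000 applies
  Base: R$189,500 − R$28,000 = R$161,500
  R$161,500 × 24% = R$38,760

Mainline income levy:
  R$37,000 × 11% = R$4,070
  R$85,000 × 15% = R$12,750
  R$19,000 × 24% = R$4,560
  R$1,500 × 31% = R$465
  → R$21,845
  Less investment credit R$5,000 → R$16,845

R$38,760 > R$16,845, so the alternative floor tax is the binding amount.

R$38,760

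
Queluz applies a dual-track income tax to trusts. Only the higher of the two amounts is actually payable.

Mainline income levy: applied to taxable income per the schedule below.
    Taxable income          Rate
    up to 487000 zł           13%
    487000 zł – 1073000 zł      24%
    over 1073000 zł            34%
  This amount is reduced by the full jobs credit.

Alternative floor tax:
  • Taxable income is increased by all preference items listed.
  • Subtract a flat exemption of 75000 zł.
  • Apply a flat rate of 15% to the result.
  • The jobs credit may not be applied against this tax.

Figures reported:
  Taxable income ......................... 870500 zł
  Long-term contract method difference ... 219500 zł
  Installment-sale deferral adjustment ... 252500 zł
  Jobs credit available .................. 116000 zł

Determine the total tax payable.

190125 zł

Alternative floor tax:
  Adjusted income: 870500 zł + 219500 zł + 252500 zł = 1342500 zł
  Less exemption 75000 zł → base 1267500 zł
  1267500 zł × 15% = 190125 zł

Mainline income levy:
  487000 zł × 13% = 63310 zł
  383500 zł × 24% = 92040 zł
  → 155350 zł
  Less jobs credit 116000 zł → 39350 zł

190125 zł > 39350 zł, so the alternative floor tax is the binding amount.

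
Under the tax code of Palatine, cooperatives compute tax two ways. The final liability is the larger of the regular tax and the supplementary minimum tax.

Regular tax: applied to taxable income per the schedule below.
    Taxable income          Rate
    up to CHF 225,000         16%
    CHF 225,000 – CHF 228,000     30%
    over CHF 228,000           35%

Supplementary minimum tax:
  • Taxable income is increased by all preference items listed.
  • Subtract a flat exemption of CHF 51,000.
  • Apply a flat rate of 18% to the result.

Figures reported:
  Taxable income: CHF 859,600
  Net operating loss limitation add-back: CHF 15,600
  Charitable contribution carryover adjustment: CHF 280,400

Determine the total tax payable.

Regular tax:
  CHF 225,000 × 16% = CHF 36,000
  CHF 3,000 × 30% = CHF 900
  CHF 631,600 × 35% = CHF 221,060
  → CHF 257,960

Supplementary minimum tax:
  Adjusted income: CHF 859,600 + CHF 15,600 + CHF 280,400 = CHF 1,155,600
  Less exemption CHF 51,000 → base CHF 1,104,600
  CHF 1,104,600 × 18% = CHF 198,828

CHF 257,960 > CHF 198,828, so the regular tax governs.

CHF 257,960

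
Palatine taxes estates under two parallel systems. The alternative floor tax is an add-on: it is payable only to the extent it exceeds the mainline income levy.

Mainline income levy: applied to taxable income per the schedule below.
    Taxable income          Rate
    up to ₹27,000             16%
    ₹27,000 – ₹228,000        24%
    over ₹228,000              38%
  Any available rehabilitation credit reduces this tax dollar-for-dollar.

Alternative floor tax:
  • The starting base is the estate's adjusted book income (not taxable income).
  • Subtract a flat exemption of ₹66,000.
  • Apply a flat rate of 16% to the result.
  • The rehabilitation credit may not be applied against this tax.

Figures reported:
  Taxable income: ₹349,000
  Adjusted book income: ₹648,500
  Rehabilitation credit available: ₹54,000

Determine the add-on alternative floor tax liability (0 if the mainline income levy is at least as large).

Alternative floor tax:
  Base (adjusted book income): ₹648,500
  Less exemption ₹66,000 → base ₹582,500
  ₹582,500 × 16% = ₹93,200

Mainline income levy:
  ₹27,000 × 16% = ₹4,320
  ₹201,000 × 24% = ₹48,240
  ₹121,000 × 38% = ₹45,980
  → ₹98,540
  Less rehabilitation credit ₹54,000 → ₹44,540

Excess of alternative floor tax over mainline income levy: ₹93,200 − ₹44,540 = ₹48,660.

₹48,660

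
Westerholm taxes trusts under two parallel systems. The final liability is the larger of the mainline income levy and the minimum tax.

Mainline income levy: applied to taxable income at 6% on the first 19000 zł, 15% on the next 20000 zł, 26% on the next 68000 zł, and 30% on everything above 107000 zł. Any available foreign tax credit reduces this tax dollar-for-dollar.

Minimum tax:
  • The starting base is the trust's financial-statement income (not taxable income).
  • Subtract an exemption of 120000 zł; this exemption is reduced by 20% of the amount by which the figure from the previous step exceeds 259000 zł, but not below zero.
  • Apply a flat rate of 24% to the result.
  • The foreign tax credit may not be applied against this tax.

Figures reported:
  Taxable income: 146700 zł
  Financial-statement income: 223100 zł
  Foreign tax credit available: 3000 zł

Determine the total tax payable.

Minimum tax:
  Base (financial-statement income): 223100 zł
  Exemption: 223100 zł ≤ 259000 zł, so full 120000 zł applies
  Base: 223100 zł − 120000 zł = 103100 zł
  103100 zł × 24% = 24744 zł

Mainline income levy:
  19000 zł × 6% = 1140 zł
  20000 zł × 15% = 3000 zł
  68000 zł × 26% = 17680 zł
  39700 zł × 30% = 11910 zł
  → 33730 zł
  Less foreign tax credit 3000 zł → 30730 zł

30730 zł > 24744 zł, so the mainline income levy governs.

30730 zł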